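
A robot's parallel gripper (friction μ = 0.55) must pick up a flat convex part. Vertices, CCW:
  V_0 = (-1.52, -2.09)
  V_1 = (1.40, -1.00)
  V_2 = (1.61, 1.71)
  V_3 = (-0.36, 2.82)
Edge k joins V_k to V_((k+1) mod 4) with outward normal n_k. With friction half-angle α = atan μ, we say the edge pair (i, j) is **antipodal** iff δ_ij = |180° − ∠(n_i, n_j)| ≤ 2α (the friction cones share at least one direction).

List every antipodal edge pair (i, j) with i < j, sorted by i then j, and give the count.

α = atan 0.55 = 28.81°;  2α = 57.62°
n_0 = (+0.3497, -0.9369)
n_1 = (+0.9970, -0.0773)
n_2 = (+0.4909, +0.8712)
n_3 = (-0.9732, +0.2299)
  (0,1): δ = 114.90°  ·
  (0,2): δ = 49.87°  ✓
  (0,3): δ = 56.24°  ✓
  (1,2): δ = 114.97°  ·
  (1,3): δ = 8.86°  ✓
  (2,3): δ = 73.89°  ·
antipodal pairs: 3

count = 3; pairs: (0,2), (0,3), (1,3)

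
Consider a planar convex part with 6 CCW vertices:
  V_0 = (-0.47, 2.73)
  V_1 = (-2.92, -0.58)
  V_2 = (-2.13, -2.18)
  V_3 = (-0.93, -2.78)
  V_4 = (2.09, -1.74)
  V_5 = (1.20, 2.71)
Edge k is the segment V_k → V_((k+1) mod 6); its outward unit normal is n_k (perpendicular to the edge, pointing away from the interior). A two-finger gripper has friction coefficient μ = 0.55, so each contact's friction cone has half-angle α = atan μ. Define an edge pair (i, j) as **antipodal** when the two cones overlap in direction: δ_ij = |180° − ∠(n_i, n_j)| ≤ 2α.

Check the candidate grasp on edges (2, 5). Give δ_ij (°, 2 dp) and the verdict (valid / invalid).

α = atan 0.55 = 28.81°;  2α = 57.62°
edge 2: e_2 = (+1.20, -0.60);  n_2 = (-0.4472, -0.8944)
edge 5: e_5 = (-1.67, +0.02);  n_5 = (+0.0120, +0.9999)
∠(n_2, n_5) = 154.12°
δ = |180° − 154.12°| = 25.88°
25.88° ≤ 2α = 57.62°  →  valid

δ = 25.88°, valid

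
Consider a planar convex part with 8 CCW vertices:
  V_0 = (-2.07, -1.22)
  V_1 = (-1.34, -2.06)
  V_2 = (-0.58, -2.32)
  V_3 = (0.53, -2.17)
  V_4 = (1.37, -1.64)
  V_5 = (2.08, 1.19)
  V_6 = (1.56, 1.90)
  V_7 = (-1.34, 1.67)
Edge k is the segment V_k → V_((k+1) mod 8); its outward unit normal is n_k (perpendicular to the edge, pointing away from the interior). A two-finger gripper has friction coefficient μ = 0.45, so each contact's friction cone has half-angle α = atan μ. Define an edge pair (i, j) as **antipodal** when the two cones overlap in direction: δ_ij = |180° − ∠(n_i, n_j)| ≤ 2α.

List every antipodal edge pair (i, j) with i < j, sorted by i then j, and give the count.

α = atan 0.45 = 24.23°;  2α = 48.46°
n_0 = (-0.7548, -0.6560)
n_1 = (-0.3237, -0.9462)
n_2 = (+0.1339, -0.9910)
n_3 = (+0.5336, -0.8457)
n_4 = (+0.9699, -0.2433)
n_5 = (+0.8068, +0.5909)
n_6 = (-0.0791, +0.9969)
n_7 = (-0.9695, +0.2449)
  (0,1): δ = 149.88°  ·
  (0,2): δ = 123.30°  ·
  (0,3): δ = 98.74°  ·
  (0,4): δ = 55.08°  ·
  (0,5): δ = 4.77°  ✓
  (0,6): δ = 53.54°  ·
  (0,7): δ = 124.83°  ·
  (1,2): δ = 153.42°  ·
  (1,3): δ = 128.86°  ·
  (1,4): δ = 85.20°  ·
  (1,5): δ = 34.90°  ✓
  (1,6): δ = 23.42°  ✓
  (1,7): δ = 94.71°  ·
  (2,3): δ = 155.45°  ·
  (2,4): δ = 111.78°  ·
  (2,5): δ = 61.48°  ·
  (2,6): δ = 3.16°  ✓
  (2,7): δ = 68.13°  ·
  (3,4): δ = 136.33°  ·
  (3,5): δ = 86.03°  ·
  (3,6): δ = 27.72°  ✓
  (3,7): δ = 43.57°  ✓
  (4,5): δ = 129.70°  ·
  (4,6): δ = 71.38°  ·
  (4,7): δ = 0.09°  ✓
  (5,6): δ = 121.68°  ·
  (5,7): δ = 50.39°  ·
  (6,7): δ = 108.71°  ·
antipodal pairs: 7

count = 7; pairs: (0,5), (1,5), (1,6), (2,6), (3,6), (3,7), (4,7)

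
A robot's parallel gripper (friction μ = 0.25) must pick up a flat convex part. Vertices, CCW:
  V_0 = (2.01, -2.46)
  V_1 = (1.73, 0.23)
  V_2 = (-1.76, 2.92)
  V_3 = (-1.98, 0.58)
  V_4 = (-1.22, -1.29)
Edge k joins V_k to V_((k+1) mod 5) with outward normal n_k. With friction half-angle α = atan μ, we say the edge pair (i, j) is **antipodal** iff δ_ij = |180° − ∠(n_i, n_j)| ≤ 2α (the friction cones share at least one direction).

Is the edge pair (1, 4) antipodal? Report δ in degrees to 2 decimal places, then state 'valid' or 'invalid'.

α = atan 0.25 = 14.04°;  2α = 28.07°
edge 1: e_1 = (-3.49, +2.69);  n_1 = (+0.6105, +0.7920)
edge 4: e_4 = (+3.23, -1.17);  n_4 = (-0.3406, -0.9402)
∠(n_1, n_4) = 162.29°
δ = |180° − 162.29°| = 17.71°
17.71° ≤ 2α = 28.07°  →  valid

δ = 17.71°, valid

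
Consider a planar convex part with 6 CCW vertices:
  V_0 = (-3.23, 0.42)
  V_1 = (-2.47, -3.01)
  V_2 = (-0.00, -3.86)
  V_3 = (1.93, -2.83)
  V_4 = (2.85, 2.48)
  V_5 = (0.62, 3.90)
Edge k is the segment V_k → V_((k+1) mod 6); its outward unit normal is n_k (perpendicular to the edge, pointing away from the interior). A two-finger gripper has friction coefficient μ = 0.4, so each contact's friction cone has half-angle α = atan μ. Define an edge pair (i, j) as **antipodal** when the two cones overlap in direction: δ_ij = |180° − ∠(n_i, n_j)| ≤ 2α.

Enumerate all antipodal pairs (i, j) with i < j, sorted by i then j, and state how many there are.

α = atan 0.4 = 21.80°;  2α = 43.60°
n_0 = (-0.9763, -0.2163)
n_1 = (-0.3254, -0.9456)
n_2 = (+0.4708, -0.8822)
n_3 = (+0.9853, -0.1707)
n_4 = (+0.5371, +0.8435)
n_5 = (-0.6706, +0.7419)
  (0,1): δ = 121.48°  ·
  (0,2): δ = 74.41°  ·
  (0,3): δ = 22.32°  ✓
  (0,4): δ = 45.02°  ·
  (0,5): δ = 119.62°  ·
  (1,2): δ = 132.92°  ·
  (1,3): δ = 80.84°  ·
  (1,4): δ = 13.50°  ✓
  (1,5): δ = 61.10°  ·
  (2,3): δ = 127.92°  ·
  (2,4): δ = 60.58°  ·
  (2,5): δ = 14.02°  ✓
  (3,4): δ = 112.66°  ·
  (3,5): δ = 38.06°  ✓
  (4,5): δ = 105.40°  ·
antipodal pairs: 4

count = 4; pairs: (0,3), (1,4), (2,5), (3,5)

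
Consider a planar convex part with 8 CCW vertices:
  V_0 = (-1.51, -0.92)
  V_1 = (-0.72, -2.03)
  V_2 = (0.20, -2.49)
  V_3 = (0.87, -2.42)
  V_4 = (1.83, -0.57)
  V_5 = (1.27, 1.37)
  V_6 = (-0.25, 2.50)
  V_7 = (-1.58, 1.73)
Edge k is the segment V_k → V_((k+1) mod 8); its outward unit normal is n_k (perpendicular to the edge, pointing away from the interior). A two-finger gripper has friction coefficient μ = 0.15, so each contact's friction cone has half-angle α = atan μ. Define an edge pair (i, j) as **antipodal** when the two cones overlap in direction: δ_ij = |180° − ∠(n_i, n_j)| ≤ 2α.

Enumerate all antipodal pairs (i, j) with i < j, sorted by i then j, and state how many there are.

count = 2; pairs: (1,5), (4,7)

α = atan 0.15 = 8.53°;  2α = 17.06°
n_0 = (-0.8147, -0.5798)
n_1 = (-0.4472, -0.8944)
n_2 = (+0.1039, -0.9946)
n_3 = (+0.8876, -0.4606)
n_4 = (+0.9608, +0.2773)
n_5 = (+0.5966, +0.8025)
n_6 = (-0.5010, +0.8654)
n_7 = (-0.9997, -0.0264)
  (0,1): δ = 152.00°  ·
  (0,2): δ = 119.48°  ·
  (0,3): δ = 62.87°  ·
  (0,4): δ = 19.34°  ·
  (0,5): δ = 17.93°  ·
  (0,6): δ = 84.63°  ·
  (0,7): δ = 146.07°  ·
  (1,2): δ = 147.47°  ·
  (1,3): δ = 90.86°  ·
  (1,4): δ = 47.33°  ·
  (1,5): δ = 10.06°  ✓
  (1,6): δ = 56.63°  ·
  (1,7): δ = 118.08°  ·
  (2,3): δ = 123.39°  ·
  (2,4): δ = 79.86°  ·
  (2,5): δ = 42.59°  ·
  (2,6): δ = 24.10°  ·
  (2,7): δ = 85.55°  ·
  (3,4): δ = 136.47°  ·
  (3,5): δ = 99.20°  ·
  (3,6): δ = 32.51°  ·
  (3,7): δ = 28.94°  ·
  (4,5): δ = 142.73°  ·
  (4,6): δ = 76.03°  ·
  (4,7): δ = 14.59°  ✓
  (5,6): δ = 113.30°  ·
  (5,7): δ = 51.86°  ·
  (6,7): δ = 118.56°  ·
antipodal pairs: 2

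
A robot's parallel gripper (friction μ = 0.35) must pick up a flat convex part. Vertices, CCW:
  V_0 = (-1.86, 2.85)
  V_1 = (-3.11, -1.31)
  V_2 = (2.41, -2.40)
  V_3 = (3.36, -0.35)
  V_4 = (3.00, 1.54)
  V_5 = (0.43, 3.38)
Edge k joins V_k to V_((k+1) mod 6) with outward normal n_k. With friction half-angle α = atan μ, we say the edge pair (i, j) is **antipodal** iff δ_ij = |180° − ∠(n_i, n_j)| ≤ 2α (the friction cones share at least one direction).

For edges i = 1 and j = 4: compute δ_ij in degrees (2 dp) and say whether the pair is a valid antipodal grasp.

δ = 24.43°, valid

α = atan 0.35 = 19.29°;  2α = 38.58°
edge 1: e_1 = (+5.52, -1.09);  n_1 = (-0.1937, -0.9811)
edge 4: e_4 = (-2.57, +1.84);  n_4 = (+0.5821, +0.8131)
∠(n_1, n_4) = 155.57°
δ = |180° − 155.57°| = 24.43°
24.43° ≤ 2α = 38.58°  →  valid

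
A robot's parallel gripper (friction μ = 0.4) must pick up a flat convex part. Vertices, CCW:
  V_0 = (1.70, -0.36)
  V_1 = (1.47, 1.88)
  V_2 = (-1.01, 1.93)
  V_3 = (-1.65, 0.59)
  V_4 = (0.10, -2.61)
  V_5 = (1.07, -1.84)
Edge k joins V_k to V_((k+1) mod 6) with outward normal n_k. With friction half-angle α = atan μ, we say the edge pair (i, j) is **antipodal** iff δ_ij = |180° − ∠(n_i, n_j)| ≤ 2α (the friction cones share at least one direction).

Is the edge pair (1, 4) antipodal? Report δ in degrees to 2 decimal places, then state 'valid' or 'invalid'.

δ = 39.60°, valid

α = atan 0.4 = 21.80°;  2α = 43.60°
edge 1: e_1 = (-2.48, +0.05);  n_1 = (+0.0202, +0.9998)
edge 4: e_4 = (+0.97, +0.77);  n_4 = (+0.6217, -0.7832)
∠(n_1, n_4) = 140.40°
δ = |180° − 140.40°| = 39.60°
39.60° ≤ 2α = 43.60°  →  valid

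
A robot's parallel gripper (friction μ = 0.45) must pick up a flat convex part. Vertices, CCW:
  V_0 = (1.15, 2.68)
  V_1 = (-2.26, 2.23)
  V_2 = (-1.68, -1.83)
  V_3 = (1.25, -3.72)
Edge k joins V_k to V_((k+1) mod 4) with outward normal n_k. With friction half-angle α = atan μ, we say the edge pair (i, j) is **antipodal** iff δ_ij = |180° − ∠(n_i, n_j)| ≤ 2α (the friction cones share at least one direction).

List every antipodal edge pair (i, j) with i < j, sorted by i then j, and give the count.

α = atan 0.45 = 24.23°;  2α = 48.46°
n_0 = (-0.1308, +0.9914)
n_1 = (-0.9899, -0.1414)
n_2 = (-0.5421, -0.8403)
n_3 = (+0.9999, +0.0156)
  (0,1): δ = 89.39°  ·
  (0,2): δ = 40.34°  ✓
  (0,3): δ = 83.38°  ·
  (1,2): δ = 130.95°  ·
  (1,3): δ = 7.23°  ✓
  (2,3): δ = 56.28°  ·
antipodal pairs: 2

count = 2; pairs: (0,2), (1,3)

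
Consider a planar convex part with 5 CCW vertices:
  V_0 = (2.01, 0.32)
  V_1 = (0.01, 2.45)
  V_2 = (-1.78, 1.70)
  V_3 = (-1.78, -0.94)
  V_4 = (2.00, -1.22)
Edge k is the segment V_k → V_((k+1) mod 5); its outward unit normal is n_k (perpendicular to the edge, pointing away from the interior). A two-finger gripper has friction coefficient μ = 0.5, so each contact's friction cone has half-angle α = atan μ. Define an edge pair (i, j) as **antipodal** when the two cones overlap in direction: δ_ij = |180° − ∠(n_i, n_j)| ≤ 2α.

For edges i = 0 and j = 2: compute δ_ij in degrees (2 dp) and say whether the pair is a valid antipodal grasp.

δ = 43.20°, valid

α = atan 0.5 = 26.57°;  2α = 53.13°
edge 0: e_0 = (-2.00, +2.13);  n_0 = (+0.7290, +0.6845)
edge 2: e_2 = (+0.00, -2.64);  n_2 = (-1.0000, -0.0000)
∠(n_0, n_2) = 136.80°
δ = |180° − 136.80°| = 43.20°
43.20° ≤ 2α = 53.13°  →  valid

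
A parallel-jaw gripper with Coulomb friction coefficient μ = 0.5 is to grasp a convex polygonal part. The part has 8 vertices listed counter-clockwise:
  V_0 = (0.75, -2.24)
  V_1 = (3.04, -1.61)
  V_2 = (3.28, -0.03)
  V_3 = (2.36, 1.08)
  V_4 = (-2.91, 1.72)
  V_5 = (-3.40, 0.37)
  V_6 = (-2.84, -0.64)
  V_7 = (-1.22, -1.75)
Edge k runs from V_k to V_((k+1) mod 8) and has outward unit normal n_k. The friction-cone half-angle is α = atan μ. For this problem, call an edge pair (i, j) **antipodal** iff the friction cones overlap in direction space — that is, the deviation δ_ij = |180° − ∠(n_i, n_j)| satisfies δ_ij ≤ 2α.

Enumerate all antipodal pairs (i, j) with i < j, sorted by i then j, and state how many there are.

α = atan 0.5 = 26.57°;  2α = 53.13°
n_0 = (+0.2653, -0.9642)
n_1 = (+0.9887, -0.1502)
n_2 = (+0.7699, +0.6381)
n_3 = (+0.1206, +0.9927)
n_4 = (-0.9400, +0.3412)
n_5 = (-0.8746, -0.4849)
n_6 = (-0.5652, -0.8249)
n_7 = (-0.2414, -0.9704)
  (0,1): δ = 114.02°  ·
  (0,2): δ = 65.73°  ·
  (0,3): δ = 22.31°  ✓
  (0,4): δ = 54.67°  ·
  (0,5): δ = 103.62°  ·
  (0,6): δ = 130.20°  ·
  (0,7): δ = 150.65°  ·
  (1,2): δ = 131.71°  ·
  (1,3): δ = 88.29°  ·
  (1,4): δ = 11.31°  ✓
  (1,5): δ = 37.64°  ✓
  (1,6): δ = 64.22°  ·
  (1,7): δ = 84.67°  ·
  (2,3): δ = 136.58°  ·
  (2,4): δ = 59.60°  ·
  (2,5): δ = 10.65°  ✓
  (2,6): δ = 15.93°  ✓
  (2,7): δ = 36.38°  ✓
  (3,4): δ = 103.02°  ·
  (3,5): δ = 54.07°  ·
  (3,6): δ = 27.49°  ✓
  (3,7): δ = 7.04°  ✓
  (4,5): δ = 131.04°  ·
  (4,6): δ = 104.47°  ·
  (4,7): δ = 84.02°  ·
  (5,6): δ = 153.42°  ·
  (5,7): δ = 132.97°  ·
  (6,7): δ = 159.55°  ·
antipodal pairs: 8

count = 8; pairs: (0,3), (1,4), (1,5), (2,5), (2,6), (2,7), (3,6), (3,7)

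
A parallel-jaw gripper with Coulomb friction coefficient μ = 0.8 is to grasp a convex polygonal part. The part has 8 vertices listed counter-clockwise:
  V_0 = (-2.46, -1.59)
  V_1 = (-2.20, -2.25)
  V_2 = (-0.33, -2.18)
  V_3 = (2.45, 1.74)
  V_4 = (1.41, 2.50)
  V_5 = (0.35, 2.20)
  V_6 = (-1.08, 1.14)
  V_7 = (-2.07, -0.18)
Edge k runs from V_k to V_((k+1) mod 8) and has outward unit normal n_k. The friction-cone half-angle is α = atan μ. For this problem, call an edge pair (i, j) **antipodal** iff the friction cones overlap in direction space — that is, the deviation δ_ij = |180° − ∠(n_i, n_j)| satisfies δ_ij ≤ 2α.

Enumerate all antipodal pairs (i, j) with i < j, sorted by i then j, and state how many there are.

α = atan 0.8 = 38.66°;  2α = 77.32°
n_0 = (-0.9304, -0.3665)
n_1 = (+0.0374, -0.9993)
n_2 = (+0.8157, -0.5785)
n_3 = (+0.5900, +0.8074)
n_4 = (-0.2723, +0.9622)
n_5 = (-0.5955, +0.8034)
n_6 = (-0.8000, +0.6000)
n_7 = (-0.9638, +0.2666)
  (0,1): δ = 109.36°  ·
  (0,2): δ = 56.85°  ✓
  (0,3): δ = 32.34°  ✓
  (0,4): δ = 84.30°  ·
  (0,5): δ = 105.05°  ·
  (0,6): δ = 121.63°  ·
  (0,7): δ = 143.04°  ·
  (1,2): δ = 127.49°  ·
  (1,3): δ = 38.30°  ✓
  (1,4): δ = 13.66°  ✓
  (1,5): δ = 34.40°  ✓
  (1,6): δ = 50.99°  ✓
  (1,7): δ = 72.40°  ✓
  (2,3): δ = 90.81°  ·
  (2,4): δ = 38.85°  ✓
  (2,5): δ = 18.11°  ✓
  (2,6): δ = 1.53°  ✓
  (2,7): δ = 19.88°  ✓
  (3,4): δ = 128.04°  ·
  (3,5): δ = 107.29°  ·
  (3,6): δ = 90.71°  ·
  (3,7): δ = 69.30°  ✓
  (4,5): δ = 159.25°  ·
  (4,6): δ = 142.67°  ·
  (4,7): δ = 121.26°  ·
  (5,6): δ = 163.42°  ·
  (5,7): δ = 142.01°  ·
  (6,7): δ = 158.59°  ·
antipodal pairs: 12

count = 12; pairs: (0,2), (0,3), (1,3), (1,4), (1,5), (1,6), (1,7), (2,4), (2,5), (2,6), (2,7), (3,7)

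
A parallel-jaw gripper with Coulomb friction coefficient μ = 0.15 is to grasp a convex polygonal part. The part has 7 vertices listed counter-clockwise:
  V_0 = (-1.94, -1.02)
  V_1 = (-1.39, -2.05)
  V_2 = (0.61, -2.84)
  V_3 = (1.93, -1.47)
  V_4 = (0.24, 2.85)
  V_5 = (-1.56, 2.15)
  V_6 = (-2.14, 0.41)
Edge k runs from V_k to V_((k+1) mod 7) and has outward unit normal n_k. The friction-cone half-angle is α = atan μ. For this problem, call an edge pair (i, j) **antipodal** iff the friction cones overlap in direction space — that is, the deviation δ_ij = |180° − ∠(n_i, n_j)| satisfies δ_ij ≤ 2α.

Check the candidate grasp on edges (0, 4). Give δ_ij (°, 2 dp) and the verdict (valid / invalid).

α = atan 0.15 = 8.53°;  2α = 17.06°
edge 0: e_0 = (+0.55, -1.03);  n_0 = (-0.8821, -0.4710)
edge 4: e_4 = (-1.80, -0.70);  n_4 = (-0.3624, +0.9320)
∠(n_0, n_4) = 96.85°
δ = |180° − 96.85°| = 83.15°
83.15° > 2α = 17.06°  →  invalid

δ = 83.15°, invalid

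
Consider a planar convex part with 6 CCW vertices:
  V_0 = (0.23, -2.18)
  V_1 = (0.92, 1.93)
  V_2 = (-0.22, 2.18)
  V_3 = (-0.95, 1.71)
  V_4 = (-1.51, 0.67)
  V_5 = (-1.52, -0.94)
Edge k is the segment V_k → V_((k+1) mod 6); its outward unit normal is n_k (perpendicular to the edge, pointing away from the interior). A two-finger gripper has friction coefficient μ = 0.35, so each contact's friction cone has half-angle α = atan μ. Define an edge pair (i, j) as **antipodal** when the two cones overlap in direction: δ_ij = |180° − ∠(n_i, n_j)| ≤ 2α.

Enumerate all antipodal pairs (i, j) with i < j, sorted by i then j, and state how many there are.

count = 3; pairs: (0,3), (0,4), (1,5)

α = atan 0.35 = 19.29°;  2α = 38.58°
n_0 = (+0.9862, -0.1656)
n_1 = (+0.2142, +0.9768)
n_2 = (-0.5413, +0.8408)
n_3 = (-0.8805, +0.4741)
n_4 = (-1.0000, +0.0062)
n_5 = (-0.5781, -0.8159)
  (0,1): δ = 92.84°  ·
  (0,2): δ = 47.69°  ·
  (0,3): δ = 18.77°  ✓
  (0,4): δ = 9.17°  ✓
  (0,5): δ = 64.21°  ·
  (1,2): δ = 134.86°  ·
  (1,3): δ = 105.93°  ·
  (1,4): δ = 77.99°  ·
  (1,5): δ = 22.95°  ✓
  (2,3): δ = 151.08°  ·
  (2,4): δ = 123.13°  ·
  (2,5): δ = 68.10°  ·
  (3,4): δ = 152.06°  ·
  (3,5): δ = 97.02°  ·
  (4,5): δ = 124.96°  ·
antipodal pairs: 3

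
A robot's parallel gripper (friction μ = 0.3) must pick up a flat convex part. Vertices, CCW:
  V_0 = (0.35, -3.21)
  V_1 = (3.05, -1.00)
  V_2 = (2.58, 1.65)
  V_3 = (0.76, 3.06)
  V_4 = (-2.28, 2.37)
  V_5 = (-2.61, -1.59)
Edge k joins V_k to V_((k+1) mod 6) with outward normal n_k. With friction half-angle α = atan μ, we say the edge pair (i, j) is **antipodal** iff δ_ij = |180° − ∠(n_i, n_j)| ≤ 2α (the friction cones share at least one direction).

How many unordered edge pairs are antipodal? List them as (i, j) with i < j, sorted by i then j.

count = 3; pairs: (0,3), (1,4), (2,5)

α = atan 0.3 = 16.70°;  2α = 33.40°
n_0 = (+0.6334, -0.7738)
n_1 = (+0.9846, +0.1746)
n_2 = (+0.6124, +0.7905)
n_3 = (-0.2213, +0.9752)
n_4 = (-0.9965, +0.0830)
n_5 = (-0.4801, -0.8772)
  (0,1): δ = 119.24°  ·
  (0,2): δ = 77.07°  ·
  (0,3): δ = 26.51°  ✓
  (0,4): δ = 45.94°  ·
  (0,5): δ = 112.01°  ·
  (1,2): δ = 137.82°  ·
  (1,3): δ = 87.27°  ·
  (1,4): δ = 14.82°  ✓
  (1,5): δ = 51.25°  ·
  (2,3): δ = 129.45°  ·
  (2,4): δ = 57.00°  ·
  (2,5): δ = 9.07°  ✓
  (3,4): δ = 107.55°  ·
  (3,5): δ = 41.48°  ·
  (4,5): δ = 113.93°  ·
antipodal pairs: 3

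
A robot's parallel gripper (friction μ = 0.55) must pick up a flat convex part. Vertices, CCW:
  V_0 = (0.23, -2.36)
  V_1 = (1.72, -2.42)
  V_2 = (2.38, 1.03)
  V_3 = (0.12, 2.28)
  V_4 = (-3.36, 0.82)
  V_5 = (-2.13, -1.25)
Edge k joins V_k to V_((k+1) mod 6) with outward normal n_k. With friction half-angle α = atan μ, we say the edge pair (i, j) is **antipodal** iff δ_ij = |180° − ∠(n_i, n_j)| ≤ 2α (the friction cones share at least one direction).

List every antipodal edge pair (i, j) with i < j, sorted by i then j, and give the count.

count = 7; pairs: (0,2), (0,3), (1,3), (1,4), (2,4), (2,5), (3,5)

α = atan 0.55 = 28.81°;  2α = 57.62°
n_0 = (-0.0402, -0.9992)
n_1 = (+0.9822, -0.1879)
n_2 = (+0.4840, +0.8751)
n_3 = (-0.3869, +0.9221)
n_4 = (-0.8597, -0.5108)
n_5 = (-0.4256, -0.9049)
  (0,1): δ = 98.52°  ·
  (0,2): δ = 26.64°  ✓
  (0,3): δ = 25.07°  ✓
  (0,4): δ = 123.02°  ·
  (0,5): δ = 157.12°  ·
  (1,2): δ = 108.12°  ·
  (1,3): δ = 56.41°  ✓
  (1,4): δ = 41.55°  ✓
  (1,5): δ = 75.64°  ·
  (2,3): δ = 128.29°  ·
  (2,4): δ = 30.33°  ✓
  (2,5): δ = 3.76°  ✓
  (3,4): δ = 82.04°  ·
  (3,5): δ = 47.95°  ✓
  (4,5): δ = 145.91°  ·
antipodal pairs: 7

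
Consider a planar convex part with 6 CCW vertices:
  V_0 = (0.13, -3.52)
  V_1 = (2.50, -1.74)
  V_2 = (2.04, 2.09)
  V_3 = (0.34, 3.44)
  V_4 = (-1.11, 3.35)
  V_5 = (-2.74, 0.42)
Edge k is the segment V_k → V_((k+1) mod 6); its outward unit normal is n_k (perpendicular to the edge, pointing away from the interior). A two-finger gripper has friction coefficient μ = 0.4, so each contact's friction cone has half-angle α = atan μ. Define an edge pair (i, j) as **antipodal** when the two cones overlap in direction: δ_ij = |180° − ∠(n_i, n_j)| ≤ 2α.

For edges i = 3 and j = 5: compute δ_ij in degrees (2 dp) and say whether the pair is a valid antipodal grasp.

α = atan 0.4 = 21.80°;  2α = 43.60°
edge 3: e_3 = (-1.45, -0.09);  n_3 = (-0.0619, +0.9981)
edge 5: e_5 = (+2.87, -3.94);  n_5 = (-0.8083, -0.5888)
∠(n_3, n_5) = 122.52°
δ = |180° − 122.52°| = 57.48°
57.48° > 2α = 43.60°  →  invalid

δ = 57.48°, invalid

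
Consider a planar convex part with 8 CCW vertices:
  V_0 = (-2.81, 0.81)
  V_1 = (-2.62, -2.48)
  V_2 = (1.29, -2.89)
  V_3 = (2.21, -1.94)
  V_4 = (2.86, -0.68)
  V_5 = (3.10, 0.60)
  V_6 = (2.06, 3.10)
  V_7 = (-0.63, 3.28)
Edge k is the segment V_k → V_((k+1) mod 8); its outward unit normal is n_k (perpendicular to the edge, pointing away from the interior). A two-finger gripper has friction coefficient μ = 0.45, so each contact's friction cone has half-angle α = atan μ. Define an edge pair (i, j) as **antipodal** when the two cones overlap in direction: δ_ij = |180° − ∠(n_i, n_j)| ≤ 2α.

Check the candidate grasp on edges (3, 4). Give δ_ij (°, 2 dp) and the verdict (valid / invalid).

α = atan 0.45 = 24.23°;  2α = 48.46°
edge 3: e_3 = (+0.65, +1.26);  n_3 = (+0.8887, -0.4585)
edge 4: e_4 = (+0.24, +1.28);  n_4 = (+0.9829, -0.1843)
∠(n_3, n_4) = 16.67°
δ = |180° − 16.67°| = 163.33°
163.33° > 2α = 48.46°  →  invalid

δ = 163.33°, invalid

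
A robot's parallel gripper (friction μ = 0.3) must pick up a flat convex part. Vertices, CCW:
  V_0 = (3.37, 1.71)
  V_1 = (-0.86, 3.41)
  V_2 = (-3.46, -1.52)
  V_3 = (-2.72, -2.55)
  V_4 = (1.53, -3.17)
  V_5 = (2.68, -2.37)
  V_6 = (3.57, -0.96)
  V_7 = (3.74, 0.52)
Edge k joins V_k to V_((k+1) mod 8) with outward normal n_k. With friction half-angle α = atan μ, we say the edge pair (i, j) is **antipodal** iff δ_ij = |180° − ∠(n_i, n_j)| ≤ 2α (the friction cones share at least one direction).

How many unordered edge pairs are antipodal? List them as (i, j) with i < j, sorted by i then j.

α = atan 0.3 = 16.70°;  2α = 33.40°
n_0 = (+0.3729, +0.9279)
n_1 = (-0.8845, +0.4665)
n_2 = (-0.8121, -0.5835)
n_3 = (-0.1444, -0.9895)
n_4 = (+0.5711, -0.8209)
n_5 = (+0.8456, -0.5338)
n_6 = (+0.9935, -0.1141)
n_7 = (+0.9549, +0.2969)
  (0,1): δ = 95.91°  ·
  (0,2): δ = 32.41°  ✓
  (0,3): δ = 13.59°  ✓
  (0,4): δ = 56.72°  ·
  (0,5): δ = 79.63°  ·
  (0,6): δ = 105.34°  ·
  (0,7): δ = 129.17°  ·
  (1,2): δ = 116.50°  ·
  (1,3): δ = 70.49°  ·
  (1,4): δ = 27.37°  ✓
  (1,5): δ = 4.45°  ✓
  (1,6): δ = 21.25°  ✓
  (1,7): δ = 45.08°  ·
  (2,3): δ = 134.00°  ·
  (2,4): δ = 90.87°  ·
  (2,5): δ = 67.96°  ·
  (2,6): δ = 42.25°  ·
  (2,7): δ = 18.42°  ✓
  (3,4): δ = 136.88°  ·
  (3,5): δ = 113.96°  ·
  (3,6): δ = 88.25°  ·
  (3,7): δ = 64.43°  ·
  (4,5): δ = 157.08°  ·
  (4,6): δ = 131.38°  ·
  (4,7): δ = 107.55°  ·
  (5,6): δ = 154.29°  ·
  (5,7): δ = 130.47°  ·
  (6,7): δ = 156.18°  ·
antipodal pairs: 6

count = 6; pairs: (0,2), (0,3), (1,4), (1,5), (1,6), (2,7)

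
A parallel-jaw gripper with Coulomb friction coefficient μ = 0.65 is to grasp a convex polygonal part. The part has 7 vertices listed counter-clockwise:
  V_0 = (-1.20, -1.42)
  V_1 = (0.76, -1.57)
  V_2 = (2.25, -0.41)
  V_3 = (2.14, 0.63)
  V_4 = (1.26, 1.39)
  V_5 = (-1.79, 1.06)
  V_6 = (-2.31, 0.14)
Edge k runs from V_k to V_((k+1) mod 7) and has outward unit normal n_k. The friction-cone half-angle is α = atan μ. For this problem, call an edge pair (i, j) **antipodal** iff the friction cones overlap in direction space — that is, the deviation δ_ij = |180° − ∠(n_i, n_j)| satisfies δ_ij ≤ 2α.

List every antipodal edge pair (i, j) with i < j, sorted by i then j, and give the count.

α = atan 0.65 = 33.02°;  2α = 66.05°
n_0 = (-0.0763, -0.9971)
n_1 = (+0.6143, -0.7891)
n_2 = (+0.9945, +0.1052)
n_3 = (+0.6536, +0.7568)
n_4 = (-0.1076, +0.9942)
n_5 = (-0.8706, +0.4921)
n_6 = (-0.8148, -0.5798)
  (0,1): δ = 137.72°  ·
  (0,2): δ = 79.59°  ·
  (0,3): δ = 36.44°  ✓
  (0,4): δ = 10.55°  ✓
  (0,5): δ = 64.90°  ✓
  (0,6): δ = 129.81°  ·
  (1,2): δ = 121.86°  ·
  (1,3): δ = 78.72°  ·
  (1,4): δ = 31.73°  ✓
  (1,5): δ = 22.62°  ✓
  (1,6): δ = 87.53°  ·
  (2,3): δ = 136.85°  ·
  (2,4): δ = 89.86°  ·
  (2,5): δ = 35.51°  ✓
  (2,6): δ = 29.40°  ✓
  (3,4): δ = 133.01°  ·
  (3,5): δ = 78.66°  ·
  (3,6): δ = 13.75°  ✓
  (4,5): δ = 125.65°  ·
  (4,6): δ = 60.74°  ✓
  (5,6): δ = 115.09°  ·
antipodal pairs: 9

count = 9; pairs: (0,3), (0,4), (0,5), (1,4), (1,5), (2,5), (2,6), (3,6), (4,6)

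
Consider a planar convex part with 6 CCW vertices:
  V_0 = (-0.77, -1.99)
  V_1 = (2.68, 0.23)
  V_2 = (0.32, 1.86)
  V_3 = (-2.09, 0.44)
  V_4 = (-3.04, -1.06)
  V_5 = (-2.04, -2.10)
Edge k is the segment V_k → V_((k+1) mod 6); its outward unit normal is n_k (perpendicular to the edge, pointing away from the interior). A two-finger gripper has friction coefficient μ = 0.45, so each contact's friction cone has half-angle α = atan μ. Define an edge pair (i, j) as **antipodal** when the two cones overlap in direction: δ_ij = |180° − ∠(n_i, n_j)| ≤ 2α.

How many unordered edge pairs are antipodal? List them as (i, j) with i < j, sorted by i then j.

count = 5; pairs: (0,2), (0,3), (1,4), (1,5), (2,5)

α = atan 0.45 = 24.23°;  2α = 48.46°
n_0 = (+0.5411, -0.8409)
n_1 = (+0.5683, +0.8228)
n_2 = (-0.5076, +0.8616)
n_3 = (-0.8448, +0.5351)
n_4 = (-0.7208, -0.6931)
n_5 = (+0.0863, -0.9963)
  (0,1): δ = 67.39°  ·
  (0,2): δ = 2.25°  ✓
  (0,3): δ = 24.89°  ✓
  (0,4): δ = 101.12°  ·
  (0,5): δ = 152.19°  ·
  (1,2): δ = 114.86°  ·
  (1,3): δ = 87.72°  ·
  (1,4): δ = 11.49°  ✓
  (1,5): δ = 39.58°  ✓
  (2,3): δ = 152.85°  ·
  (2,4): δ = 76.63°  ·
  (2,5): δ = 25.56°  ✓
  (3,4): δ = 103.78°  ·
  (3,5): δ = 52.70°  ·
  (4,5): δ = 128.93°  ·
antipodal pairs: 5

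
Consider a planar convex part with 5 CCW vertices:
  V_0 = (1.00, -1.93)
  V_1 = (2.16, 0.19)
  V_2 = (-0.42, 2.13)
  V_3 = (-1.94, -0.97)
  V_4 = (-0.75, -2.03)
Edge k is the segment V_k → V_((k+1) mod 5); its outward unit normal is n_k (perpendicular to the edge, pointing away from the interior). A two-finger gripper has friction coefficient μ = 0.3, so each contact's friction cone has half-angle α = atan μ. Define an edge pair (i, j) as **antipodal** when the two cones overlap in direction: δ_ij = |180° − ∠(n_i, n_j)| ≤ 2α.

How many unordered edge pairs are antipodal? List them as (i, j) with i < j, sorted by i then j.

count = 2; pairs: (0,2), (1,3)

α = atan 0.3 = 16.70°;  2α = 33.40°
n_0 = (+0.8773, -0.4800)
n_1 = (+0.6010, +0.7993)
n_2 = (-0.8979, +0.4402)
n_3 = (-0.6651, -0.7467)
n_4 = (+0.0570, -0.9984)
  (0,1): δ = 98.25°  ·
  (0,2): δ = 2.57°  ✓
  (0,3): δ = 76.99°  ·
  (0,4): δ = 121.96°  ·
  (1,2): δ = 79.18°  ·
  (1,3): δ = 4.75°  ✓
  (1,4): δ = 40.21°  ·
  (2,3): δ = 105.57°  ·
  (2,4): δ = 60.61°  ·
  (3,4): δ = 135.04°  ·
antipodal pairs: 2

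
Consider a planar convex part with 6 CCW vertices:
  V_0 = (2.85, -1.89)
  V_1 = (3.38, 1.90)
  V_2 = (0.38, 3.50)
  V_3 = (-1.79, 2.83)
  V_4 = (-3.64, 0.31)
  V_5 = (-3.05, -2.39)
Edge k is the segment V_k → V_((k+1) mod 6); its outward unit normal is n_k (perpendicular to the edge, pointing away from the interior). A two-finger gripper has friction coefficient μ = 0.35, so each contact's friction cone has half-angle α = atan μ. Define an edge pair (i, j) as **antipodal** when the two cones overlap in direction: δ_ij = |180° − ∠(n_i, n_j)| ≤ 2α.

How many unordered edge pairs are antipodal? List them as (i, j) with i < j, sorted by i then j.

α = atan 0.35 = 19.29°;  2α = 38.58°
n_0 = (+0.9904, -0.1385)
n_1 = (+0.4706, +0.8824)
n_2 = (-0.2950, +0.9555)
n_3 = (-0.8061, +0.5918)
n_4 = (-0.9769, -0.2135)
n_5 = (+0.0844, -0.9964)
  (0,1): δ = 110.11°  ·
  (0,2): δ = 64.88°  ·
  (0,3): δ = 28.32°  ✓
  (0,4): δ = 20.29°  ✓
  (0,5): δ = 102.80°  ·
  (1,2): δ = 134.77°  ·
  (1,3): δ = 98.21°  ·
  (1,4): δ = 49.60°  ·
  (1,5): δ = 32.92°  ✓
  (2,3): δ = 143.44°  ·
  (2,4): δ = 94.83°  ·
  (2,5): δ = 12.31°  ✓
  (3,4): δ = 131.39°  ·
  (3,5): δ = 48.87°  ·
  (4,5): δ = 97.48°  ·
antipodal pairs: 4

count = 4; pairs: (0,3), (0,4), (1,5), (2,5)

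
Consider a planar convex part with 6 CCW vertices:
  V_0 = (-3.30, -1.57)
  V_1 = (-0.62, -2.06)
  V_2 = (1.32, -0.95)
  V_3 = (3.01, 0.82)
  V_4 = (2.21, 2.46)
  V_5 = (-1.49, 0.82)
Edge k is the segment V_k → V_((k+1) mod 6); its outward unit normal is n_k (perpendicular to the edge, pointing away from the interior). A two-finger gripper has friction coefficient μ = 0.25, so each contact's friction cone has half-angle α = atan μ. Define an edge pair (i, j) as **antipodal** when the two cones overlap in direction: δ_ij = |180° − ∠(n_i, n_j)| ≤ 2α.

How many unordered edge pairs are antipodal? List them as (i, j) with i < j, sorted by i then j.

count = 4; pairs: (1,4), (1,5), (2,4), (2,5)

α = atan 0.25 = 14.04°;  2α = 28.07°
n_0 = (-0.1799, -0.9837)
n_1 = (+0.4966, -0.8680)
n_2 = (+0.7233, -0.6906)
n_3 = (+0.8988, +0.4384)
n_4 = (-0.4052, +0.9142)
n_5 = (-0.7972, +0.6037)
  (0,1): δ = 139.86°  ·
  (0,2): δ = 123.31°  ·
  (0,3): δ = 53.64°  ·
  (0,4): δ = 34.27°  ·
  (0,5): δ = 63.22°  ·
  (1,2): δ = 163.45°  ·
  (1,3): δ = 93.77°  ·
  (1,4): δ = 5.87°  ✓
  (1,5): δ = 23.09°  ✓
  (2,3): δ = 110.32°  ·
  (2,4): δ = 22.42°  ✓
  (2,5): δ = 6.54°  ✓
  (3,4): δ = 92.10°  ·
  (3,5): δ = 63.14°  ·
  (4,5): δ = 151.04°  ·
antipodal pairs: 4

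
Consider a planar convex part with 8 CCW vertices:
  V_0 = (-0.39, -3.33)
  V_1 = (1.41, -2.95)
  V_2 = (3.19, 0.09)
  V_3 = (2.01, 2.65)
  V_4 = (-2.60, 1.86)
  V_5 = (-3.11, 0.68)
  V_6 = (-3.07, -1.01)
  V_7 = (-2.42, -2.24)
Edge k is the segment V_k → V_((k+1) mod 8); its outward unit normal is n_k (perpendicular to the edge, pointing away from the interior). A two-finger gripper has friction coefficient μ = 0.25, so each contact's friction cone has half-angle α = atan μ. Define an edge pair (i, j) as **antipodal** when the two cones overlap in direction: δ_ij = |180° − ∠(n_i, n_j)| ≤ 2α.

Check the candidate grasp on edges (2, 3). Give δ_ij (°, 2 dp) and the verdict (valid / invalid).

δ = 105.02°, invalid

α = atan 0.25 = 14.04°;  2α = 28.07°
edge 2: e_2 = (-1.18, +2.56);  n_2 = (+0.9082, +0.4186)
edge 3: e_3 = (-4.61, -0.79);  n_3 = (-0.1689, +0.9856)
∠(n_2, n_3) = 74.98°
δ = |180° − 74.98°| = 105.02°
105.02° > 2α = 28.07°  →  invalid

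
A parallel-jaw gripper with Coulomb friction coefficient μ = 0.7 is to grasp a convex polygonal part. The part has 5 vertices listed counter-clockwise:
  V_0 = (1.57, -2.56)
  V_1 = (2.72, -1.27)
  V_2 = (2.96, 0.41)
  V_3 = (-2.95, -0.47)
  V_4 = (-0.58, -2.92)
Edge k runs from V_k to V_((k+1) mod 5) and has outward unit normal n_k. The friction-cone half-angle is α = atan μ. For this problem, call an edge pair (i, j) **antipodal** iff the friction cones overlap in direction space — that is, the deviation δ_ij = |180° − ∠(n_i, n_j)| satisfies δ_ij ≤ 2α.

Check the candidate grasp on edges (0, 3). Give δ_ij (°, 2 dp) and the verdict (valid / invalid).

α = atan 0.7 = 34.99°;  2α = 69.98°
edge 0: e_0 = (+1.15, +1.29);  n_0 = (+0.7465, -0.6654)
edge 3: e_3 = (+2.37, -2.45);  n_3 = (-0.7187, -0.6953)
∠(n_0, n_3) = 94.23°
δ = |180° − 94.23°| = 85.77°
85.77° > 2α = 69.98°  →  invalid

δ = 85.77°, invalid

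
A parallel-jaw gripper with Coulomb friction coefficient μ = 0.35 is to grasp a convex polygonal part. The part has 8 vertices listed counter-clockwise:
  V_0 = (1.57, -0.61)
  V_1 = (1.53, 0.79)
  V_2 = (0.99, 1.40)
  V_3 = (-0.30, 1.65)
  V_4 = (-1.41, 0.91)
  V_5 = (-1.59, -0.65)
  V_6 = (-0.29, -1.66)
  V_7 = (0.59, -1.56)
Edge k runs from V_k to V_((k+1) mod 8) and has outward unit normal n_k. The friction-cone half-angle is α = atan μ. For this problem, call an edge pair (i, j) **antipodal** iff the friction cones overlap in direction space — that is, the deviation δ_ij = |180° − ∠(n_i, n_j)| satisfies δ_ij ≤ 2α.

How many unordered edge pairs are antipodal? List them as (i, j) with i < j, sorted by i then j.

count = 6; pairs: (0,4), (1,5), (2,5), (2,6), (3,6), (3,7)

α = atan 0.35 = 19.29°;  2α = 38.58°
n_0 = (+0.9996, +0.0286)
n_1 = (+0.7488, +0.6628)
n_2 = (+0.1903, +0.9817)
n_3 = (-0.5547, +0.8321)
n_4 = (-0.9934, +0.1146)
n_5 = (-0.6135, -0.7897)
n_6 = (+0.1129, -0.9936)
n_7 = (+0.6960, -0.7180)
  (0,1): δ = 140.12°  ·
  (0,2): δ = 102.60°  ·
  (0,3): δ = 57.95°  ·
  (0,4): δ = 8.22°  ✓
  (0,5): δ = 50.52°  ·
  (0,6): δ = 94.85°  ·
  (0,7): δ = 132.47°  ·
  (1,2): δ = 142.48°  ·
  (1,3): δ = 97.83°  ·
  (1,4): δ = 48.10°  ·
  (1,5): δ = 10.64°  ✓
  (1,6): δ = 54.97°  ·
  (1,7): δ = 92.59°  ·
  (2,3): δ = 135.34°  ·
  (2,4): δ = 85.61°  ·
  (2,5): δ = 26.88°  ✓
  (2,6): δ = 17.45°  ✓
  (2,7): δ = 55.08°  ·
  (3,4): δ = 130.27°  ·
  (3,5): δ = 71.53°  ·
  (3,6): δ = 27.21°  ✓
  (3,7): δ = 10.42°  ✓
  (4,5): δ = 121.26°  ·
  (4,6): δ = 76.93°  ·
  (4,7): δ = 39.31°  ·
  (5,6): δ = 135.67°  ·
  (5,7): δ = 98.05°  ·
  (6,7): δ = 142.37°  ·
antipodal pairs: 6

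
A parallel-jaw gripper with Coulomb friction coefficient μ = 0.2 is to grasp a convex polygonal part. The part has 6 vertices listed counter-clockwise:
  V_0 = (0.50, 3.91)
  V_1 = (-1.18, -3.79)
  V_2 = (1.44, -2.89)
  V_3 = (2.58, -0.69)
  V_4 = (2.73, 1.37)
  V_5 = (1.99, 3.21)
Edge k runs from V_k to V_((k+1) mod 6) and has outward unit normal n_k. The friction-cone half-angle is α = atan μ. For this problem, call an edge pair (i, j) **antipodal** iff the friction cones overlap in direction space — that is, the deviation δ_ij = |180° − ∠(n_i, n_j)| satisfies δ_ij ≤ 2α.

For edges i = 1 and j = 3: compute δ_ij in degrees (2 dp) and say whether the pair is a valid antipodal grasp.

δ = 113.12°, invalid

α = atan 0.2 = 11.31°;  2α = 22.62°
edge 1: e_1 = (+2.62, +0.90);  n_1 = (+0.3249, -0.9458)
edge 3: e_3 = (+0.15, +2.06);  n_3 = (+0.9974, -0.0726)
∠(n_1, n_3) = 66.88°
δ = |180° − 66.88°| = 113.12°
113.12° > 2α = 22.62°  →  invalid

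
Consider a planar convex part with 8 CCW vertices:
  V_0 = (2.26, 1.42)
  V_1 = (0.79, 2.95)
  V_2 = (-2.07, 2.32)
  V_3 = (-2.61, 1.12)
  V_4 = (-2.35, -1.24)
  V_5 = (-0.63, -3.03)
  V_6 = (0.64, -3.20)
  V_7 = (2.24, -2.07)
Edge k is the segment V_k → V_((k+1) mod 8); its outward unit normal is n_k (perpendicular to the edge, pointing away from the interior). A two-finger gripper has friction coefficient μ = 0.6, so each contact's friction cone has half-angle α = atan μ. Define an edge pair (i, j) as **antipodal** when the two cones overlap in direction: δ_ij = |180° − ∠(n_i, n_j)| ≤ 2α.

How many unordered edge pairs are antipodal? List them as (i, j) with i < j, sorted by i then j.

count = 11; pairs: (0,3), (0,4), (0,5), (1,4), (1,5), (1,6), (2,6), (2,7), (3,6), (3,7), (4,7)

α = atan 0.6 = 30.96°;  2α = 61.93°
n_0 = (+0.7211, +0.6928)
n_1 = (-0.2151, +0.9766)
n_2 = (-0.9119, +0.4104)
n_3 = (-0.9940, -0.1095)
n_4 = (-0.7211, -0.6929)
n_5 = (-0.1327, -0.9912)
n_6 = (+0.5769, -0.8168)
n_7 = (+1.0000, -0.0057)
  (0,1): δ = 121.43°  ·
  (0,2): δ = 68.08°  ·
  (0,3): δ = 37.57°  ✓
  (0,4): δ = 0.00°  ✓
  (0,5): δ = 38.52°  ✓
  (0,6): δ = 81.38°  ·
  (0,7): δ = 135.82°  ·
  (1,2): δ = 126.65°  ·
  (1,3): δ = 96.14°  ·
  (1,4): δ = 58.57°  ✓
  (1,5): δ = 20.05°  ✓
  (1,6): δ = 22.81°  ✓
  (1,7): δ = 77.25°  ·
  (2,3): δ = 149.49°  ·
  (2,4): δ = 111.91°  ·
  (2,5): δ = 73.40°  ·
  (2,6): δ = 30.54°  ✓
  (2,7): δ = 23.90°  ✓
  (3,4): δ = 142.43°  ·
  (3,5): δ = 103.91°  ·
  (3,6): δ = 61.06°  ✓
  (3,7): δ = 6.62°  ✓
  (4,5): δ = 141.48°  ·
  (4,6): δ = 98.63°  ·
  (4,7): δ = 44.19°  ✓
  (5,6): δ = 137.14°  ·
  (5,7): δ = 82.70°  ·
  (6,7): δ = 125.56°  ·
antipodal pairs: 11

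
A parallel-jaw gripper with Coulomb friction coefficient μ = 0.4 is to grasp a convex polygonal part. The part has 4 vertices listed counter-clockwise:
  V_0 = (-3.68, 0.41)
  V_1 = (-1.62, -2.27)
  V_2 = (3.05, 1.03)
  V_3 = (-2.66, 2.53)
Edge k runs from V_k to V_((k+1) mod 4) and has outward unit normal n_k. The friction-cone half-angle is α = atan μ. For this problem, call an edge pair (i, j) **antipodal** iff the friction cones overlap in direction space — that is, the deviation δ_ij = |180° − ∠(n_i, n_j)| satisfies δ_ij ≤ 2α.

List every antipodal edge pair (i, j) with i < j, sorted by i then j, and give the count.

count = 2; pairs: (0,2), (1,3)

α = atan 0.4 = 21.80°;  2α = 43.60°
n_0 = (-0.7928, -0.6094)
n_1 = (+0.5771, -0.8167)
n_2 = (+0.2541, +0.9672)
n_3 = (-0.9011, +0.4336)
  (0,1): δ = 92.30°  ·
  (0,2): δ = 37.73°  ✓
  (0,3): δ = 116.76°  ·
  (1,2): δ = 49.97°  ·
  (1,3): δ = 29.06°  ✓
  (2,3): δ = 100.97°  ·
antipodal pairs: 2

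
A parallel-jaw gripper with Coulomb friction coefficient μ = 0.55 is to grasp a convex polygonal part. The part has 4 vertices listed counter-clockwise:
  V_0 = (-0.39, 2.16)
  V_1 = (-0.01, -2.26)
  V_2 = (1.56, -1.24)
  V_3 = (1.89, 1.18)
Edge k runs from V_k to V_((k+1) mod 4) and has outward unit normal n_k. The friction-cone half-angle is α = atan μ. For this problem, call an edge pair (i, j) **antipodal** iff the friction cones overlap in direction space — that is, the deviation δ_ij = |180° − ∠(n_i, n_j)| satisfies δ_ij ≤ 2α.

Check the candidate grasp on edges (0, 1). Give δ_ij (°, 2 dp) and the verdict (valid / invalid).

δ = 61.90°, invalid

α = atan 0.55 = 28.81°;  2α = 57.62°
edge 0: e_0 = (+0.38, -4.42);  n_0 = (-0.9963, -0.0857)
edge 1: e_1 = (+1.57, +1.02);  n_1 = (+0.5448, -0.8386)
∠(n_0, n_1) = 118.10°
δ = |180° − 118.10°| = 61.90°
61.90° > 2α = 57.62°  →  invalid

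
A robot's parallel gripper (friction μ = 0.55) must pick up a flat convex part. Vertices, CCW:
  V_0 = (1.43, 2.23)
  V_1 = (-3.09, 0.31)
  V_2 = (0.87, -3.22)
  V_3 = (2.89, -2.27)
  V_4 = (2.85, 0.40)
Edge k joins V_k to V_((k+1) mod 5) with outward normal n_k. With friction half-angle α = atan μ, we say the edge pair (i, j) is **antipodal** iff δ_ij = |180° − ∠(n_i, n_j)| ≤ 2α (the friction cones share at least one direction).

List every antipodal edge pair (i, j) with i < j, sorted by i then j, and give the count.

count = 3; pairs: (0,2), (1,3), (1,4)

α = atan 0.55 = 28.81°;  2α = 57.62°
n_0 = (-0.3910, +0.9204)
n_1 = (-0.6654, -0.7465)
n_2 = (+0.4256, -0.9049)
n_3 = (+0.9999, +0.0150)
n_4 = (+0.7900, +0.6130)
  (0,1): δ = 64.73°  ·
  (0,2): δ = 2.17°  ✓
  (0,3): δ = 67.84°  ·
  (0,4): δ = 104.80°  ·
  (1,2): δ = 113.10°  ·
  (1,3): δ = 47.43°  ✓
  (1,4): δ = 10.48°  ✓
  (2,3): δ = 114.33°  ·
  (2,4): δ = 77.38°  ·
  (3,4): δ = 143.05°  ·
antipodal pairs: 3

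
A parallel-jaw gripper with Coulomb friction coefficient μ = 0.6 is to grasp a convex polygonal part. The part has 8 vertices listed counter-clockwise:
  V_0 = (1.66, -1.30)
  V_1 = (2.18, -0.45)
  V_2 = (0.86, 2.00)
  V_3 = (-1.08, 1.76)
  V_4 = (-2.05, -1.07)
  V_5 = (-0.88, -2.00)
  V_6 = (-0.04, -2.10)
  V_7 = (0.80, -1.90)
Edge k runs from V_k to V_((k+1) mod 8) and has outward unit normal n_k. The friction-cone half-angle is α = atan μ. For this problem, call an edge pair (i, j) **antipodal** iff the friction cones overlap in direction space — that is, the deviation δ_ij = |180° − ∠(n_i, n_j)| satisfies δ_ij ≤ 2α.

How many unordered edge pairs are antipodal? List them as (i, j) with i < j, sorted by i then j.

α = atan 0.6 = 30.96°;  2α = 61.93°
n_0 = (+0.8530, -0.5219)
n_1 = (+0.8804, +0.4743)
n_2 = (-0.1228, +0.9924)
n_3 = (-0.9460, +0.3242)
n_4 = (-0.6222, -0.7828)
n_5 = (-0.1182, -0.9930)
n_6 = (+0.2316, -0.9728)
n_7 = (+0.5722, -0.8201)
  (0,1): δ = 120.23°  ·
  (0,2): δ = 51.49°  ✓
  (0,3): δ = 12.54°  ✓
  (0,4): δ = 82.98°  ·
  (0,5): δ = 114.67°  ·
  (0,6): δ = 134.85°  ·
  (0,7): δ = 156.36°  ·
  (1,2): δ = 111.26°  ·
  (1,3): δ = 47.23°  ✓
  (1,4): δ = 23.21°  ✓
  (1,5): δ = 54.90°  ✓
  (1,6): δ = 75.08°  ·
  (1,7): δ = 96.59°  ·
  (2,3): δ = 115.97°  ·
  (2,4): δ = 45.53°  ✓
  (2,5): δ = 13.84°  ✓
  (2,6): δ = 6.34°  ✓
  (2,7): δ = 27.85°  ✓
  (3,4): δ = 109.56°  ·
  (3,5): δ = 77.87°  ·
  (3,6): δ = 57.69°  ✓
  (3,7): δ = 36.18°  ✓
  (4,5): δ = 148.31°  ·
  (4,6): δ = 128.13°  ·
  (4,7): δ = 106.62°  ·
  (5,6): δ = 159.82°  ·
  (5,7): δ = 138.31°  ·
  (6,7): δ = 158.49°  ·
antipodal pairs: 11

count = 11; pairs: (0,2), (0,3), (1,3), (1,4), (1,5), (2,4), (2,5), (2,6), (2,7), (3,6), (3,7)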